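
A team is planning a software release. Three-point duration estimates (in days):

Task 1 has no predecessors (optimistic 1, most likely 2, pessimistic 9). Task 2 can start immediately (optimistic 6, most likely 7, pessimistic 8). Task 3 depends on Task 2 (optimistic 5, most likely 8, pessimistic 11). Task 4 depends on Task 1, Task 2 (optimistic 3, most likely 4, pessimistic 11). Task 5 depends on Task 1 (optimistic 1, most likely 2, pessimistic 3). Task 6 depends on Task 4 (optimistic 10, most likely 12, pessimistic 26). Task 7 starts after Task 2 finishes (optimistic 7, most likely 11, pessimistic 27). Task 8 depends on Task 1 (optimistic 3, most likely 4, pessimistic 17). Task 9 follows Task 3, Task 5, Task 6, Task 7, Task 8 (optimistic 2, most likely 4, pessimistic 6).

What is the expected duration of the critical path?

te_Task 1 = (1 + 4·2 + 9)/6 = 18/6 = 3
te_Task 2 = (6 + 4·7 + 8)/6 = 42/6 = 7
te_Task 3 = (5 + 4·8 + 11)/6 = 48/6 = 8
te_Task 4 = (3 + 4·4 + 11)/6 = 30/6 = 5
te_Task 5 = (1 + 4·2 + 3)/6 = 12/6 = 2
te_Task 6 = (10 + 4·12 + 26)/6 = 84/6 = 14
te_Task 7 = (7 + 4·11 + 27)/6 = 78/6 = 13
te_Task 8 = (3 + 4·4 + 17)/6 = 36/6 = 6
te_Task 9 = (2 + 4·4 + 6)/6 = 24/6 = 4

Forward pass:
ES_Task 1 = 0; EF_Task 1 = 3
ES_Task 2 = 0; EF_Task 2 = 7
ES_Task 3 = 7; EF_Task 3 = 7+8 = 15
ES_Task 4 = max(EF_Task 1=3, EF_Task 2=7) = 7; EF_Task 4 = 7+5 = 12
ES_Task 5 = 3; EF_Task 5 = 3+2 = 5
ES_Task 6 = 12; EF_Task 6 = 12+14 = 26
ES_Task 7 = 7; EF_Task 7 = 7+13 = 20
ES_Task 8 = 3; EF_Task 8 = 3+6 = 9
ES_Task 9 = max(EF_Task 3=15, EF_Task 5=5, EF_Task 6=26, EF_Task 7=20, EF_Task 8=9) = 26; EF_Task 9 = 26+4 = 30
Expected project duration μ = 30 days. Critical path: Task 2 → Task 4 → Task 6 → Task 9.

30 days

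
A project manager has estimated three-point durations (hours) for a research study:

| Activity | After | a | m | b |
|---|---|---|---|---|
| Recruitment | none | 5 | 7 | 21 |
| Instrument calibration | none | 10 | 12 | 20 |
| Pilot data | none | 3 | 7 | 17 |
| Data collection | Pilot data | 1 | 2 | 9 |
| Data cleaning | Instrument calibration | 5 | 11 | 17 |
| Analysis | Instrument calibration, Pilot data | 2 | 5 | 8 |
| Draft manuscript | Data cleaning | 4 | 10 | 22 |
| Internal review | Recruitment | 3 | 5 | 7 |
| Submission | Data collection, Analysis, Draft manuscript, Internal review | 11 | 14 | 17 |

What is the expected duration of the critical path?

te_Recruitment = (5 + 4·7 + 21)/6 = 54/6 = 9
te_Instrument calibration = (10 + 4·12 + 20)/6 = 78/6 = 13
te_Pilot data = (3 + 4·7 + 17)/6 = 48/6 = 8
te_Data collection = (1 + 4·2 + 9)/6 = 18/6 = 3
te_Data cleaning = (5 + 4·11 + 17)/6 = 66/6 = 11
te_Analysis = (2 + 4·5 + 8)/6 = 30/6 = 5
te_Draft manuscript = (4 + 4·10 + 22)/6 = 66/6 = 11
te_Internal review = (3 + 4·5 + 7)/6 = 30/6 = 5
te_Submission = (11 + 4·14 + 17)/6 = 84/6 = 14

Forward pass:
ES_Recruitment = 0; EF_Recruitment = 9
ES_Instrument calibration = 0; EF_Instrument calibration = 13
ES_Pilot data = 0; EF_Pilot data = 8
ES_Data collection = 8; EF_Data collection = 8+3 = 11
ES_Data cleaning = 13; EF_Data cleaning = 13+11 = 24
ES_Analysis = max(EF_Instrument calibration=13, EF_Pilot data=8) = 13; EF_Analysis = 13+5 = 18
ES_Draft manuscript = 24; EF_Draft manuscript = 24+11 = 35
ES_Internal review = 9; EF_Internal review = 9+5 = 14
ES_Submission = max(EF_Data collection=11, EF_Analysis=18, EF_Draft manuscript=35, EF_Internal review=14) = 35; EF_Submission = 35+14 = 49
Expected project duration μ = 49 hours. Critical path: Instrument calibration → Data cleaning → Draft manuscript → Submission.

49 hours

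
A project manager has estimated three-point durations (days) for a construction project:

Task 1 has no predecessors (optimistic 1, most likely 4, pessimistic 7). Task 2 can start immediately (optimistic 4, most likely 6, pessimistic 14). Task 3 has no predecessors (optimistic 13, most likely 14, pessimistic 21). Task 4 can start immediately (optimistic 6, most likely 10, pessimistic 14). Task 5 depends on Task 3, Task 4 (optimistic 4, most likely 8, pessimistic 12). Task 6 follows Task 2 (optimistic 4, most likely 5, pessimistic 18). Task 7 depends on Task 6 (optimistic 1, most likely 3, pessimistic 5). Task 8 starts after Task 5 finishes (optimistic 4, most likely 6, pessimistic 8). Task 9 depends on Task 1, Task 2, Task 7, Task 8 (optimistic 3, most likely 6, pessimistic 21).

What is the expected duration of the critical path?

te_Task 1 = (1 + 4·4 + 7)/6 = 24/6 = 4
te_Task 2 = (4 + 4·6 + 14)/6 = 42/6 = 7
te_Task 3 = (13 + 4·14 + 21)/6 = 90/6 = 15
te_Task 4 = (6 + 4·10 + 14)/6 = 60/6 = 10
te_Task 5 = (4 + 4·8 + 12)/6 = 48/6 = 8
te_Task 6 = (4 + 4·5 + 18)/6 = 42/6 = 7
te_Task 7 = (1 + 4·3 + 5)/6 = 18/6 = 3
te_Task 8 = (4 + 4·6 + 8)/6 = 36/6 = 6
te_Task 9 = (3 + 4·6 + 21)/6 = 48/6 = 8

Forward pass:
ES_Task 1 = 0; EF_Task 1 = 4
ES_Task 2 = 0; EF_Task 2 = 7
ES_Task 3 = 0; EF_Task 3 = 15
ES_Task 4 = 0; EF_Task 4 = 10
ES_Task 5 = max(EF_Task 3=15, EF_Task 4=10) = 15; EF_Task 5 = 15+8 = 23
ES_Task 6 = 7; EF_Task 6 = 7+7 = 14
ES_Task 7 = 14; EF_Task 7 = 14+3 = 17
ES_Task 8 = 23; EF_Task 8 = 23+6 = 29
ES_Task 9 = max(EF_Task 1=4, EF_Task 2=7, EF_Task 7=17, EF_Task 8=29) = 29; EF_Task 9 = 29+8 = 37
Expected project duration μ = 37 days. Critical path: Task 3 → Task 5 → Task 8 → Task 9.

37 days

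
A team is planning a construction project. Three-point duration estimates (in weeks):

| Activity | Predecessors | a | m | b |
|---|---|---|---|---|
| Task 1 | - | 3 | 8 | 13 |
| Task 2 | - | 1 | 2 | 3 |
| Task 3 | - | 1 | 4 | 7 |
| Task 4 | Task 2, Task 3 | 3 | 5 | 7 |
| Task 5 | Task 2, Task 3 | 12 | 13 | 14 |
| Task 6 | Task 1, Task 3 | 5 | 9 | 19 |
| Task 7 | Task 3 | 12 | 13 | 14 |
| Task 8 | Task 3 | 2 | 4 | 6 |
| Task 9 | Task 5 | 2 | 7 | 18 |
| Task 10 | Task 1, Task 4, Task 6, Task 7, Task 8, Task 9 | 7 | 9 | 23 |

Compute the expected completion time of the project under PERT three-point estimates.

te_Task 1 = (3 + 4·8 + 13)/6 = 48/6 = 8
te_Task 2 = (1 + 4·2 + 3)/6 = 12/6 = 2
te_Task 3 = (1 + 4·4 + 7)/6 = 24/6 = 4
te_Task 4 = (3 + 4·5 + 7)/6 = 30/6 = 5
te_Task 5 = (12 + 4·13 + 14)/6 = 78/6 = 13
te_Task 6 = (5 + 4·9 + 19)/6 = 60/6 = 10
te_Task 7 = (12 + 4·13 + 14)/6 = 78/6 = 13
te_Task 8 = (2 + 4·4 + 6)/6 = 24/6 = 4
te_Task 9 = (2 + 4·7 + 18)/6 = 48/6 = 8
te_Task 10 = (7 + 4·9 + 23)/6 = 66/6 = 11

Forward pass:
ES_Task 1 = 0; EF_Task 1 = 8
ES_Task 2 = 0; EF_Task 2 = 2
ES_Task 3 = 0; EF_Task 3 = 4
ES_Task 4 = max(EF_Task 2=2, EF_Task 3=4) = 4; EF_Task 4 = 4+5 = 9
ES_Task 5 = max(EF_Task 2=2, EF_Task 3=4) = 4; EF_Task 5 = 4+13 = 17
ES_Task 6 = max(EF_Task 1=8, EF_Task 3=4) = 8; EF_Task 6 = 8+10 = 18
ES_Task 7 = 4; EF_Task 7 = 4+13 = 17
ES_Task 8 = 4; EF_Task 8 = 4+4 = 8
ES_Task 9 = 17; EF_Task 9 = 17+8 = 25
ES_Task 10 = max(EF_Task 1=8, EF_Task 4=9, EF_Task 6=18, EF_Task 7=17, EF_Task 8=8, EF_Task 9=25) = 25; EF_Task 10 = 25+11 = 36
Expected project duration μ = 36 weeks. Critical path: Task 3 → Task 5 → Task 9 → Task 10.

36 weeks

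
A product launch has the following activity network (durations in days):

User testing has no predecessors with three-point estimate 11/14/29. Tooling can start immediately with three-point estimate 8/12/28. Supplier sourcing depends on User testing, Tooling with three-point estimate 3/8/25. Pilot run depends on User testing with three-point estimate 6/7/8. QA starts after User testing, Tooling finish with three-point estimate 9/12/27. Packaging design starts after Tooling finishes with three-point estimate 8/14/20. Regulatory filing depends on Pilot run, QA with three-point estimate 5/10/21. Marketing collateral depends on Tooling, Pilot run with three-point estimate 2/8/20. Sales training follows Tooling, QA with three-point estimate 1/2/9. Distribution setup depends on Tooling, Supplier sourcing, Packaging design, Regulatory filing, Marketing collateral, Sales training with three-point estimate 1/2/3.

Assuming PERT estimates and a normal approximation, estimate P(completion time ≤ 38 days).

te_User testing = (11 + 4·14 + 29)/6 = 96/6 = 16; σ²_User testing = ((29−11)/6)² = 9.000
te_Tooling = (8 + 4·12 + 28)/6 = 84/6 = 14; σ²_Tooling = ((28−8)/6)² = 11.111
te_Supplier sourcing = (3 + 4·8 + 25)/6 = 60/6 = 10; σ²_Supplier sourcing = ((25−3)/6)² = 13.444
te_Pilot run = (6 + 4·7 + 8)/6 = 42/6 = 7; σ²_Pilot run = ((8−6)/6)² = 0.111
te_QA = (9 + 4·12 + 27)/6 = 84/6 = 14; σ²_QA = ((27−9)/6)² = 9.000
te_Packaging design = (8 + 4·14 + 20)/6 = 84/6 = 14; σ²_Packaging design = ((20−8)/6)² = 4.000
te_Regulatory filing = (5 + 4·10 + 21)/6 = 66/6 = 11; σ²_Regulatory filing = ((21−5)/6)² = 7.111
te_Marketing collateral = (2 + 4·8 + 20)/6 = 54/6 = 9; σ²_Marketing collateral = ((20−2)/6)² = 9.000
te_Sales training = (1 + 4·2 + 9)/6 = 18/6 = 3; σ²_Sales training = ((9−1)/6)² = 1.778
te_Distribution setup = (1 + 4·2 + 3)/6 = 12/6 = 2; σ²_Distribution setup = ((3−1)/6)² = 0.111

Forward pass:
ES_User testing = 0; EF_User testing = 16
ES_Tooling = 0; EF_Tooling = 14
ES_Supplier sourcing = max(EF_User testing=16, EF_Tooling=14) = 16; EF_Supplier sourcing = 16+10 = 26
ES_Pilot run = 16; EF_Pilot run = 16+7 = 23
ES_QA = max(EF_User testing=16, EF_Tooling=14) = 16; EF_QA = 16+14 = 30
ES_Packaging design = 14; EF_Packaging design = 14+14 = 28
ES_Regulatory filing = max(EF_Pilot run=23, EF_QA=30) = 30; EF_Regulatory filing = 30+11 = 41
ES_Marketing collateral = max(EF_Tooling=14, EF_Pilot run=23) = 23; EF_Marketing collateral = 23+9 = 32
ES_Sales training = max(EF_Tooling=14, EF_QA=30) = 30; EF_Sales training = 30+3 = 33
ES_Distribution setup = max(EF_Tooling=14, EF_Supplier sourcing=26, EF_Packaging design=28, EF_Regulatory filing=41, EF_Marketing collateral=32, EF_Sales training=33) = 41; EF_Distribution setup = 41+2 = 43
Expected project duration μ = 43 days. Critical path: User testing → QA → Regulatory filing → Distribution setup.

Variance along critical path = 9.000 + 9.000 + 7.111 + 0.111 = 25.222; σ = √25.222 = 5.022 days.
Z = (38 − 43) / 5.022 = -0.996
P(T ≤ 38) = Φ(-0.996) ≈ 0.160

0.160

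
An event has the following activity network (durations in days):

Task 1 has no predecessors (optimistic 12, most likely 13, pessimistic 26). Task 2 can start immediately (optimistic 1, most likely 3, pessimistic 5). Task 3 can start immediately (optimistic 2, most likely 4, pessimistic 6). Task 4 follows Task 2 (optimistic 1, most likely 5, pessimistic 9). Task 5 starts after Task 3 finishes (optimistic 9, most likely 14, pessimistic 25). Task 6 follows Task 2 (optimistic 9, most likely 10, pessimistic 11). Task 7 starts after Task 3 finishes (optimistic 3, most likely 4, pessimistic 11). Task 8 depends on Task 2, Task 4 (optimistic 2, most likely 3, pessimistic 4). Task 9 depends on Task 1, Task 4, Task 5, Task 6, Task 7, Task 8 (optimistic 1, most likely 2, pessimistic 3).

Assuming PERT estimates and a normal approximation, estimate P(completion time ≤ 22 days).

0.641

te_Task 1 = (12 + 4·13 + 26)/6 = 90/6 = 15; σ²_Task 1 = ((26−12)/6)² = 5.444
te_Task 2 = (1 + 4·3 + 5)/6 = 18/6 = 3; σ²_Task 2 = ((5−1)/6)² = 0.444
te_Task 3 = (2 + 4·4 + 6)/6 = 24/6 = 4; σ²_Task 3 = ((6−2)/6)² = 0.444
te_Task 4 = (1 + 4·5 + 9)/6 = 30/6 = 5; σ²_Task 4 = ((9−1)/6)² = 1.778
te_Task 5 = (9 + 4·14 + 25)/6 = 90/6 = 15; σ²_Task 5 = ((25−9)/6)² = 7.111
te_Task 6 = (9 + 4·10 + 11)/6 = 60/6 = 10; σ²_Task 6 = ((11−9)/6)² = 0.111
te_Task 7 = (3 + 4·4 + 11)/6 = 30/6 = 5; σ²_Task 7 = ((11−3)/6)² = 1.778
te_Task 8 = (2 + 4·3 + 4)/6 = 18/6 = 3; σ²_Task 8 = ((4−2)/6)² = 0.111
te_Task 9 = (1 + 4·2 + 3)/6 = 12/6 = 2; σ²_Task 9 = ((3−1)/6)² = 0.111

Forward pass:
ES_Task 1 = 0; EF_Task 1 = 15
ES_Task 2 = 0; EF_Task 2 = 3
ES_Task 3 = 0; EF_Task 3 = 4
ES_Task 4 = 3; EF_Task 4 = 3+5 = 8
ES_Task 5 = 4; EF_Task 5 = 4+15 = 19
ES_Task 6 = 3; EF_Task 6 = 3+10 = 13
ES_Task 7 = 4; EF_Task 7 = 4+5 = 9
ES_Task 8 = max(EF_Task 2=3, EF_Task 4=8) = 8; EF_Task 8 = 8+3 = 11
ES_Task 9 = max(EF_Task 1=15, EF_Task 4=8, EF_Task 5=19, EF_Task 6=13, EF_Task 7=9, EF_Task 8=11) = 19; EF_Task 9 = 19+2 = 21
Expected project duration μ = 21 days. Critical path: Task 3 → Task 5 → Task 9.

Variance along critical path = 0.444 + 7.111 + 0.111 = 7.667; σ = √7.667 = 2.769 days.
Z = (22 − 21) / 2.769 = 0.361
P(T ≤ 22) = Φ(0.361) ≈ 0.641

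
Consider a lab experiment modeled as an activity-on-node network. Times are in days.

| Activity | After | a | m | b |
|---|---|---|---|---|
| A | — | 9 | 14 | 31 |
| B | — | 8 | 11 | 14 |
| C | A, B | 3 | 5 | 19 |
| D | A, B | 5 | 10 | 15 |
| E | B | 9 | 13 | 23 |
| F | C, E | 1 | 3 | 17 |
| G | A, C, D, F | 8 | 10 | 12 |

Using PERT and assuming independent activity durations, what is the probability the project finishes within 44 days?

te_A = (9 + 4·14 + 31)/6 = 96/6 = 16; σ²_A = ((31−9)/6)² = 13.444
te_B = (8 + 4·11 + 14)/6 = 66/6 = 11; σ²_B = ((14−8)/6)² = 1.000
te_C = (3 + 4·5 + 19)/6 = 42/6 = 7; σ²_C = ((19−3)/6)² = 7.111
te_D = (5 + 4·10 + 15)/6 = 60/6 = 10; σ²_D = ((15−5)/6)² = 2.778
te_E = (9 + 4·13 + 23)/6 = 84/6 = 14; σ²_E = ((23−9)/6)² = 5.444
te_F = (1 + 4·3 + 17)/6 = 30/6 = 5; σ²_F = ((17−1)/6)² = 7.111
te_G = (8 + 4·10 + 12)/6 = 60/6 = 10; σ²_G = ((12−8)/6)² = 0.444

Forward pass:
ES_A = 0; EF_A = 16
ES_B = 0; EF_B = 11
ES_C = max(EF_A=16, EF_B=11) = 16; EF_C = 16+7 = 23
ES_D = max(EF_A=16, EF_B=11) = 16; EF_D = 16+10 = 26
ES_E = 11; EF_E = 11+14 = 25
ES_F = max(EF_C=23, EF_E=25) = 25; EF_F = 25+5 = 30
ES_G = max(EF_A=16, EF_C=23, EF_D=26, EF_F=30) = 30; EF_G = 30+10 = 40
Expected project duration μ = 40 days. Critical path: B → E → F → G.

Variance along critical path = 1.000 + 5.444 + 7.111 + 0.444 = 14.000; σ = √14.000 = 3.742 days.
Z = (44 − 40) / 3.742 = 1.069
P(T ≤ 44) = Φ(1.069) ≈ 0.857

0.857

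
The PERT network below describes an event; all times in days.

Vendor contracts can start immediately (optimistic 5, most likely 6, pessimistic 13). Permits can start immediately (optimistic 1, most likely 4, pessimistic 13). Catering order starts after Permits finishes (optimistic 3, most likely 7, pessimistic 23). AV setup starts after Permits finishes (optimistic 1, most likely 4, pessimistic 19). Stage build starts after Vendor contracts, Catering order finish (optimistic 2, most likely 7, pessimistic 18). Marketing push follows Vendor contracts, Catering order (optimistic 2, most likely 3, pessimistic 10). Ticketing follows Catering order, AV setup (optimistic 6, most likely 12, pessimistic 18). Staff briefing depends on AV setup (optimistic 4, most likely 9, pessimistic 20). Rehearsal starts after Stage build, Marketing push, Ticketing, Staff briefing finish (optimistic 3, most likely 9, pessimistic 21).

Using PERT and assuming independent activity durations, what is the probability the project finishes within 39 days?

te_Vendor contracts = (5 + 4·6 + 13)/6 = 42/6 = 7; σ²_Vendor contracts = ((13−5)/6)² = 1.778
te_Permits = (1 + 4·4 + 13)/6 = 30/6 = 5; σ²_Permits = ((13−1)/6)² = 4.000
te_Catering order = (3 + 4·7 + 23)/6 = 54/6 = 9; σ²_Catering order = ((23−3)/6)² = 11.111
te_AV setup = (1 + 4·4 + 19)/6 = 36/6 = 6; σ²_AV setup = ((19−1)/6)² = 9.000
te_Stage build = (2 + 4·7 + 18)/6 = 48/6 = 8; σ²_Stage build = ((18−2)/6)² = 7.111
te_Marketing push = (2 + 4·3 + 10)/6 = 24/6 = 4; σ²_Marketing push = ((10−2)/6)² = 1.778
te_Ticketing = (6 + 4·12 + 18)/6 = 72/6 = 12; σ²_Ticketing = ((18−6)/6)² = 4.000
te_Staff briefing = (4 + 4·9 + 20)/6 = 60/6 = 10; σ²_Staff briefing = ((20−4)/6)² = 7.111
te_Rehearsal = (3 + 4·9 + 21)/6 = 60/6 = 10; σ²_Rehearsal = ((21−3)/6)² = 9.000

Forward pass:
ES_Vendor contracts = 0; EF_Vendor contracts = 7
ES_Permits = 0; EF_Permits = 5
ES_Catering order = 5; EF_Catering order = 5+9 = 14
ES_AV setup = 5; EF_AV setup = 5+6 = 11
ES_Stage build = max(EF_Vendor contracts=7, EF_Catering order=14) = 14; EF_Stage build = 14+8 = 22
ES_Marketing push = max(EF_Vendor contracts=7, EF_Catering order=14) = 14; EF_Marketing push = 14+4 = 18
ES_Ticketing = max(EF_Catering order=14, EF_AV setup=11) = 14; EF_Ticketing = 14+12 = 26
ES_Staff briefing = 11; EF_Staff briefing = 11+10 = 21
ES_Rehearsal = max(EF_Stage build=22, EF_Marketing push=18, EF_Ticketing=26, EF_Staff briefing=21) = 26; EF_Rehearsal = 26+10 = 36
Expected project duration μ = 36 days. Critical path: Permits → Catering order → Ticketing → Rehearsal.

Variance along critical path = 4.000 + 11.111 + 4.000 + 9.000 = 28.111; σ = √28.111 = 5.302 days.
Z = (39 − 36) / 5.302 = 0.566
P(T ≤ 39) = Φ(0.566) ≈ 0.714

0.714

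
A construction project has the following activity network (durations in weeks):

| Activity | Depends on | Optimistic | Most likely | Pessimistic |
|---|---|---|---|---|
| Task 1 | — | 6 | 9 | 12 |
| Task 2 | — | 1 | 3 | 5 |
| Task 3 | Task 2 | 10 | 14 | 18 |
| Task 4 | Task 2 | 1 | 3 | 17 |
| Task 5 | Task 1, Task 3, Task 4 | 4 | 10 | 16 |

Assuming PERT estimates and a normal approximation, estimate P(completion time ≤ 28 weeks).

te_Task 1 = (6 + 4·9 + 12)/6 = 54/6 = 9; σ²_Task 1 = ((12−6)/6)² = 1.000
te_Task 2 = (1 + 4·3 + 5)/6 = 18/6 = 3; σ²_Task 2 = ((5−1)/6)² = 0.444
te_Task 3 = (10 + 4·14 + 18)/6 = 84/6 = 14; σ²_Task 3 = ((18−10)/6)² = 1.778
te_Task 4 = (1 + 4·3 + 17)/6 = 30/6 = 5; σ²_Task 4 = ((17−1)/6)² = 7.111
te_Task 5 = (4 + 4·10 + 16)/6 = 60/6 = 10; σ²_Task 5 = ((16−4)/6)² = 4.000

Forward pass:
ES_Task 1 = 0; EF_Task 1 = 9
ES_Task 2 = 0; EF_Task 2 = 3
ES_Task 3 = 3; EF_Task 3 = 3+14 = 17
ES_Task 4 = 3; EF_Task 4 = 3+5 = 8
ES_Task 5 = max(EF_Task 1=9, EF_Task 3=17, EF_Task 4=8) = 17; EF_Task 5 = 17+10 = 27
Expected project duration μ = 27 weeks. Critical path: Task 2 → Task 3 → Task 5.

Variance along critical path = 0.444 + 1.778 + 4.000 = 6.222; σ = √6.222 = 2.494 weeks.
Z = (28 − 27) / 2.494 = 0.401
P(T ≤ 28) = Φ(0.401) ≈ 0.656

0.656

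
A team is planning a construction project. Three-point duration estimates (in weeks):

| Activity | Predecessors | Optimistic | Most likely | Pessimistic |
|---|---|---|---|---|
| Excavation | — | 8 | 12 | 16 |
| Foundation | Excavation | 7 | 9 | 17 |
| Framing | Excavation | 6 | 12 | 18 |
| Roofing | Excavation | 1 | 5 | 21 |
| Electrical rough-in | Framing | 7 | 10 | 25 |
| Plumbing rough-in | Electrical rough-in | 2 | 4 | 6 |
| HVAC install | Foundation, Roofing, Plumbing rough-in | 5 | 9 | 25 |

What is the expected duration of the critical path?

51 weeks

te_Excavation = (8 + 4·12 + 16)/6 = 72/6 = 12
te_Foundation = (7 + 4·9 + 17)/6 = 60/6 = 10
te_Framing = (6 + 4·12 + 18)/6 = 72/6 = 12
te_Roofing = (1 + 4·5 + 21)/6 = 42/6 = 7
te_Electrical rough-in = (7 + 4·10 + 25)/6 = 72/6 = 12
te_Plumbing rough-in = (2 + 4·4 + 6)/6 = 24/6 = 4
te_HVAC install = (5 + 4·9 + 25)/6 = 66/6 = 11

Forward pass:
ES_Excavation = 0; EF_Excavation = 12
ES_Foundation = 12; EF_Foundation = 12+10 = 22
ES_Framing = 12; EF_Framing = 12+12 = 24
ES_Roofing = 12; EF_Roofing = 12+7 = 19
ES_Electrical rough-in = 24; EF_Electrical rough-in = 24+12 = 36
ES_Plumbing rough-in = 36; EF_Plumbing rough-in = 36+4 = 40
ES_HVAC install = max(EF_Foundation=22, EF_Roofing=19, EF_Plumbing rough-in=40) = 40; EF_HVAC install = 40+11 = 51
Expected project duration μ = 51 weeks. Critical path: Excavation → Framing → Electrical rough-in → Plumbing rough-in → HVAC install.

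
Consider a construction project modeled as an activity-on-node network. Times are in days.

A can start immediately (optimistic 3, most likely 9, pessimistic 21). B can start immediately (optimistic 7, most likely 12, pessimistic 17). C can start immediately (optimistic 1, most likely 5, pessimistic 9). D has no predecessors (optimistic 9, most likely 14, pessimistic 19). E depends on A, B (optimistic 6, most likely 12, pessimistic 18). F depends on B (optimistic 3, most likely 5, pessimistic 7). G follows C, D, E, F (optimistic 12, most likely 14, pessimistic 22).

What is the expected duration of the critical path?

39 days

te_A = (3 + 4·9 + 21)/6 = 60/6 = 10
te_B = (7 + 4·12 + 17)/6 = 72/6 = 12
te_C = (1 + 4·5 + 9)/6 = 30/6 = 5
te_D = (9 + 4·14 + 19)/6 = 84/6 = 14
te_E = (6 + 4·12 + 18)/6 = 72/6 = 12
te_F = (3 + 4·5 + 7)/6 = 30/6 = 5
te_G = (12 + 4·14 + 22)/6 = 90/6 = 15

Forward pass:
ES_A = 0; EF_A = 10
ES_B = 0; EF_B = 12
ES_C = 0; EF_C = 5
ES_D = 0; EF_D = 14
ES_E = max(EF_A=10, EF_B=12) = 12; EF_E = 12+12 = 24
ES_F = 12; EF_F = 12+5 = 17
ES_G = max(EF_C=5, EF_D=14, EF_E=24, EF_F=17) = 24; EF_G = 24+15 = 39
Expected project duration μ = 39 days. Critical path: B → E → G.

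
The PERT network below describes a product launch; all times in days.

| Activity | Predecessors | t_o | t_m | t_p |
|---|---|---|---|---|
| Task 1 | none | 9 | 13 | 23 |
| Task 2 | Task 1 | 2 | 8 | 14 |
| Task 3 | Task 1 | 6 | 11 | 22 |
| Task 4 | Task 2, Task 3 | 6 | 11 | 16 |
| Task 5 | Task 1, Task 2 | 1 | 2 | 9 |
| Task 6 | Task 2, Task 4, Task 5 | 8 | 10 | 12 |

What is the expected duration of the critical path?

47 days

te_Task 1 = (9 + 4·13 + 23)/6 = 84/6 = 14
te_Task 2 = (2 + 4·8 + 14)/6 = 48/6 = 8
te_Task 3 = (6 + 4·11 + 22)/6 = 72/6 = 12
te_Task 4 = (6 + 4·11 + 16)/6 = 66/6 = 11
te_Task 5 = (1 + 4·2 + 9)/6 = 18/6 = 3
te_Task 6 = (8 + 4·10 + 12)/6 = 60/6 = 10

Forward pass:
ES_Task 1 = 0; EF_Task 1 = 14
ES_Task 2 = 14; EF_Task 2 = 14+8 = 22
ES_Task 3 = 14; EF_Task 3 = 14+12 = 26
ES_Task 4 = max(EF_Task 2=22, EF_Task 3=26) = 26; EF_Task 4 = 26+11 = 37
ES_Task 5 = max(EF_Task 1=14, EF_Task 2=22) = 22; EF_Task 5 = 22+3 = 25
ES_Task 6 = max(EF_Task 2=22, EF_Task 4=37, EF_Task 5=25) = 37; EF_Task 6 = 37+10 = 47
Expected project duration μ = 47 days. Critical path: Task 1 → Task 3 → Task 4 → Task 6.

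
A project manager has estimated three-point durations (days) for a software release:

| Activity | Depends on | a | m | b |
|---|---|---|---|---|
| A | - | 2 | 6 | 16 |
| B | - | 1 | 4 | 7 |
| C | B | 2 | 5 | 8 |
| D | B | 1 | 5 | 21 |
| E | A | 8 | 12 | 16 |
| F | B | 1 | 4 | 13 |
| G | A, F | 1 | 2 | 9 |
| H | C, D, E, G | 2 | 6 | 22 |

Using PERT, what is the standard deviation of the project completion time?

4.28 days

te_A = (2 + 4·6 + 16)/6 = 42/6 = 7; σ²_A = ((16−2)/6)² = 5.444
te_B = (1 + 4·4 + 7)/6 = 24/6 = 4; σ²_B = ((7−1)/6)² = 1.000
te_C = (2 + 4·5 + 8)/6 = 30/6 = 5; σ²_C = ((8−2)/6)² = 1.000
te_D = (1 + 4·5 + 21)/6 = 42/6 = 7; σ²_D = ((21−1)/6)² = 11.111
te_E = (8 + 4·12 + 16)/6 = 72/6 = 12; σ²_E = ((16−8)/6)² = 1.778
te_F = (1 + 4·4 + 13)/6 = 30/6 = 5; σ²_F = ((13−1)/6)² = 4.000
te_G = (1 + 4·2 + 9)/6 = 18/6 = 3; σ²_G = ((9−1)/6)² = 1.778
te_H = (2 + 4·6 + 22)/6 = 48/6 = 8; σ²_H = ((22−2)/6)² = 11.111

Forward pass:
ES_A = 0; EF_A = 7
ES_B = 0; EF_B = 4
ES_C = 4; EF_C = 4+5 = 9
ES_D = 4; EF_D = 4+7 = 11
ES_E = 7; EF_E = 7+12 = 19
ES_F = 4; EF_F = 4+5 = 9
ES_G = max(EF_A=7, EF_F=9) = 9; EF_G = 9+3 = 12
ES_H = max(EF_C=9, EF_D=11, EF_E=19, EF_G=12) = 19; EF_H = 19+8 = 27
Expected project duration μ = 27 days. Critical path: A → E → H.

Variance along critical path = 5.444 + 1.778 + 11.111 = 18.333
σ = √18.333 = 4.282 days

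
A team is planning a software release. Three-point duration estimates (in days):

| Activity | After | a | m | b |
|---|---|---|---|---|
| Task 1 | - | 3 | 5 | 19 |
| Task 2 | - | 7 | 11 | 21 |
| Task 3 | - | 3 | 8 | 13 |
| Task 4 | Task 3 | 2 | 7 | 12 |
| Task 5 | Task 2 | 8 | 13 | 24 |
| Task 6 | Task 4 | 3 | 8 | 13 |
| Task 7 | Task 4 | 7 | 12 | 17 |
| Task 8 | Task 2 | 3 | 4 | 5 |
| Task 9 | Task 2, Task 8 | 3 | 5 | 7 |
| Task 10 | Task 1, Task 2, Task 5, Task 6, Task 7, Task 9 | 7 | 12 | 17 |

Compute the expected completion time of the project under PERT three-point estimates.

te_Task 1 = (3 + 4·5 + 19)/6 = 42/6 = 7
te_Task 2 = (7 + 4·11 + 21)/6 = 72/6 = 12
te_Task 3 = (3 + 4·8 + 13)/6 = 48/6 = 8
te_Task 4 = (2 + 4·7 + 12)/6 = 42/6 = 7
te_Task 5 = (8 + 4·13 + 24)/6 = 84/6 = 14
te_Task 6 = (3 + 4·8 + 13)/6 = 48/6 = 8
te_Task 7 = (7 + 4·12 + 17)/6 = 72/6 = 12
te_Task 8 = (3 + 4·4 + 5)/6 = 24/6 = 4
te_Task 9 = (3 + 4·5 + 7)/6 = 30/6 = 5
te_Task 10 = (7 + 4·12 + 17)/6 = 72/6 = 12

Forward pass:
ES_Task 1 = 0; EF_Task 1 = 7
ES_Task 2 = 0; EF_Task 2 = 12
ES_Task 3 = 0; EF_Task 3 = 8
ES_Task 4 = 8; EF_Task 4 = 8+7 = 15
ES_Task 5 = 12; EF_Task 5 = 12+14 = 26
ES_Task 6 = 15; EF_Task 6 = 15+8 = 23
ES_Task 7 = 15; EF_Task 7 = 15+12 = 27
ES_Task 8 = 12; EF_Task 8 = 12+4 = 16
ES_Task 9 = max(EF_Task 2=12, EF_Task 8=16) = 16; EF_Task 9 = 16+5 = 21
ES_Task 10 = max(EF_Task 1=7, EF_Task 2=12, EF_Task 5=26, EF_Task 6=23, EF_Task 7=27, EF_Task 9=21) = 27; EF_Task 10 = 27+12 = 39
Expected project duration μ = 39 days. Critical path: Task 3 → Task 4 → Task 7 → Task 10.

39 days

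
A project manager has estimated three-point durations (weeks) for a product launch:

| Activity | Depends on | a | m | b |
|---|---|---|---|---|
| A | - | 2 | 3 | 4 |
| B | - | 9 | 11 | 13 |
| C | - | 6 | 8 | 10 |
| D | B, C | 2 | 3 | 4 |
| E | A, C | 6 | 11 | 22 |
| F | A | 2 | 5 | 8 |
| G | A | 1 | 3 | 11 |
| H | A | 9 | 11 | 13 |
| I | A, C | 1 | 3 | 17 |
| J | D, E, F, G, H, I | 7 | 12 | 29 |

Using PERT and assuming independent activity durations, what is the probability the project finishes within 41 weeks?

0.937

te_A = (2 + 4·3 + 4)/6 = 18/6 = 3; σ²_A = ((4−2)/6)² = 0.111
te_B = (9 + 4·11 + 13)/6 = 66/6 = 11; σ²_B = ((13−9)/6)² = 0.444
te_C = (6 + 4·8 + 10)/6 = 48/6 = 8; σ²_C = ((10−6)/6)² = 0.444
te_D = (2 + 4·3 + 4)/6 = 18/6 = 3; σ²_D = ((4−2)/6)² = 0.111
te_E = (6 + 4·11 + 22)/6 = 72/6 = 12; σ²_E = ((22−6)/6)² = 7.111
te_F = (2 + 4·5 + 8)/6 = 30/6 = 5; σ²_F = ((8−2)/6)² = 1.000
te_G = (1 + 4·3 + 11)/6 = 24/6 = 4; σ²_G = ((11−1)/6)² = 2.778
te_H = (9 + 4·11 + 13)/6 = 66/6 = 11; σ²_H = ((13−9)/6)² = 0.444
te_I = (1 + 4·3 + 17)/6 = 30/6 = 5; σ²_I = ((17−1)/6)² = 7.111
te_J = (7 + 4·12 + 29)/6 = 84/6 = 14; σ²_J = ((29−7)/6)² = 13.444

Forward pass:
ES_A = 0; EF_A = 3
ES_B = 0; EF_B = 11
ES_C = 0; EF_C = 8
ES_D = max(EF_B=11, EF_C=8) = 11; EF_D = 11+3 = 14
ES_E = max(EF_A=3, EF_C=8) = 8; EF_E = 8+12 = 20
ES_F = 3; EF_F = 3+5 = 8
ES_G = 3; EF_G = 3+4 = 7
ES_H = 3; EF_H = 3+11 = 14
ES_I = max(EF_A=3, EF_C=8) = 8; EF_I = 8+5 = 13
ES_J = max(EF_D=14, EF_E=20, EF_F=8, EF_G=7, EF_H=14, EF_I=13) = 20; EF_J = 20+14 = 34
Expected project duration μ = 34 weeks. Critical path: C → E → J.

Variance along critical path = 0.444 + 7.111 + 13.444 = 21.000; σ = √21.000 = 4.583 weeks.
Z = (41 − 34) / 4.583 = 1.528
P(T ≤ 41) = Φ(1.528) ≈ 0.937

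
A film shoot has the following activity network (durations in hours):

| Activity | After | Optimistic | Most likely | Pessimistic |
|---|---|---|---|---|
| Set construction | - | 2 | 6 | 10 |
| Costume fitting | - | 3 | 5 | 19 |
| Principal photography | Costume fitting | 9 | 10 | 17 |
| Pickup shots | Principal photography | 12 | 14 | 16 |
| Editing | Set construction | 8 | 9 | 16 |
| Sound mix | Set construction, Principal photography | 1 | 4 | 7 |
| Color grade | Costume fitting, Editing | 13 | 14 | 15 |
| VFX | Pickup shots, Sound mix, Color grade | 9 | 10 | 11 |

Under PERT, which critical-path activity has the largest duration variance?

te_Set construction = (2 + 4·6 + 10)/6 = 36/6 = 6; σ²_Set construction = ((10−2)/6)² = 1.778
te_Costume fitting = (3 + 4·5 + 19)/6 = 42/6 = 7; σ²_Costume fitting = ((19−3)/6)² = 7.111
te_Principal photography = (9 + 4·10 + 17)/6 = 66/6 = 11; σ²_Principal photography = ((17−9)/6)² = 1.778
te_Pickup shots = (12 + 4·14 + 16)/6 = 84/6 = 14; σ²_Pickup shots = ((16−12)/6)² = 0.444
te_Editing = (8 + 4·9 + 16)/6 = 60/6 = 10; σ²_Editing = ((16−8)/6)² = 1.778
te_Sound mix = (1 + 4·4 + 7)/6 = 24/6 = 4; σ²_Sound mix = ((7−1)/6)² = 1.000
te_Color grade = (13 + 4·14 + 15)/6 = 84/6 = 14; σ²_Color grade = ((15−13)/6)² = 0.111
te_VFX = (9 + 4·10 + 11)/6 = 60/6 = 10; σ²_VFX = ((11−9)/6)² = 0.111

Forward pass:
ES_Set construction = 0; EF_Set construction = 6
ES_Costume fitting = 0; EF_Costume fitting = 7
ES_Principal photography = 7; EF_Principal photography = 7+11 = 18
ES_Pickup shots = 18; EF_Pickup shots = 18+14 = 32
ES_Editing = 6; EF_Editing = 6+10 = 16
ES_Sound mix = max(EF_Set construction=6, EF_Principal photography=18) = 18; EF_Sound mix = 18+4 = 22
ES_Color grade = max(EF_Costume fitting=7, EF_Editing=16) = 16; EF_Color grade = 16+14 = 30
ES_VFX = max(EF_Pickup shots=32, EF_Sound mix=22, EF_Color grade=30) = 32; EF_VFX = 32+10 = 42
Expected project duration μ = 42 hours. Critical path: Costume fitting → Principal photography → Pickup shots → VFX.

Variances on critical path: σ²_Costume fitting=7.111, σ²_Principal photography=1.778, σ²_Pickup shots=0.444, σ²_VFX=0.111.
Largest is σ²_Costume fitting = 7.111.

Costume fitting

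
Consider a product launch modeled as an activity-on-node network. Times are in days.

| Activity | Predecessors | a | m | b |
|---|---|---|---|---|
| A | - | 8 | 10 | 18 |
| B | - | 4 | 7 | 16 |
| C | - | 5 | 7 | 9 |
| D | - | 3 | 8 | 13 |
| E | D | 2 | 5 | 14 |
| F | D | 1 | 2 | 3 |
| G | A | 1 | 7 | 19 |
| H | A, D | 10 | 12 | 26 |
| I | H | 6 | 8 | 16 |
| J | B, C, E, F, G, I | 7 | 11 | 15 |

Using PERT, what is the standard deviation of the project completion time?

te_A = (8 + 4·10 + 18)/6 = 66/6 = 11; σ²_A = ((18−8)/6)² = 2.778
te_B = (4 + 4·7 + 16)/6 = 48/6 = 8; σ²_B = ((16−4)/6)² = 4.000
te_C = (5 + 4·7 + 9)/6 = 42/6 = 7; σ²_C = ((9−5)/6)² = 0.444
te_D = (3 + 4·8 + 13)/6 = 48/6 = 8; σ²_D = ((13−3)/6)² = 2.778
te_E = (2 + 4·5 + 14)/6 = 36/6 = 6; σ²_E = ((14−2)/6)² = 4.000
te_F = (1 + 4·2 + 3)/6 = 12/6 = 2; σ²_F = ((3−1)/6)² = 0.111
te_G = (1 + 4·7 + 19)/6 = 48/6 = 8; σ²_G = ((19−1)/6)² = 9.000
te_H = (10 + 4·12 + 26)/6 = 84/6 = 14; σ²_H = ((26−10)/6)² = 7.111
te_I = (6 + 4·8 + 16)/6 = 54/6 = 9; σ²_I = ((16−6)/6)² = 2.778
te_J = (7 + 4·11 + 15)/6 = 66/6 = 11; σ²_J = ((15−7)/6)² = 1.778

Forward pass:
ES_A = 0; EF_A = 11
ES_B = 0; EF_B = 8
ES_C = 0; EF_C = 7
ES_D = 0; EF_D = 8
ES_E = 8; EF_E = 8+6 = 14
ES_F = 8; EF_F = 8+2 = 10
ES_G = 11; EF_G = 11+8 = 19
ES_H = max(EF_A=11, EF_D=8) = 11; EF_H = 11+14 = 25
ES_I = 25; EF_I = 25+9 = 34
ES_J = max(EF_B=8, EF_C=7, EF_E=14, EF_F=10, EF_G=19, EF_I=34) = 34; EF_J = 34+11 = 45
Expected project duration μ = 45 days. Critical path: A → H → I → J.

Variance along critical path = 2.778 + 7.111 + 2.778 + 1.778 = 14.444
σ = √14.444 = 3.801 days

3.80 days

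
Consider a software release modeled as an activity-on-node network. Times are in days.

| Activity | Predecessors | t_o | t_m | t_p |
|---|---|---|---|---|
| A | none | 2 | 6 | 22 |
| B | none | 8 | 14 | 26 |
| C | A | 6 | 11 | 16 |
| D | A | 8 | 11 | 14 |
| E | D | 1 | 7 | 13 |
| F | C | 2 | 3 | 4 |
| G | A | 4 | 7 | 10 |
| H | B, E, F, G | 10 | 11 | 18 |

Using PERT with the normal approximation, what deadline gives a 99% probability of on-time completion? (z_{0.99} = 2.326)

te_A = (2 + 4·6 + 22)/6 = 48/6 = 8; σ²_A = ((22−2)/6)² = 11.111
te_B = (8 + 4·14 + 26)/6 = 90/6 = 15; σ²_B = ((26−8)/6)² = 9.000
te_C = (6 + 4·11 + 16)/6 = 66/6 = 11; σ²_C = ((16−6)/6)² = 2.778
te_D = (8 + 4·11 + 14)/6 = 66/6 = 11; σ²_D = ((14−8)/6)² = 1.000
te_E = (1 + 4·7 + 13)/6 = 42/6 = 7; σ²_E = ((13−1)/6)² = 4.000
te_F = (2 + 4·3 + 4)/6 = 18/6 = 3; σ²_F = ((4−2)/6)² = 0.111
te_G = (4 + 4·7 + 10)/6 = 42/6 = 7; σ²_G = ((10−4)/6)² = 1.000
te_H = (10 + 4·11 + 18)/6 = 72/6 = 12; σ²_H = ((18−10)/6)² = 1.778

Forward pass:
ES_A = 0; EF_A = 8
ES_B = 0; EF_B = 15
ES_C = 8; EF_C = 8+11 = 19
ES_D = 8; EF_D = 8+11 = 19
ES_E = 19; EF_E = 19+7 = 26
ES_F = 19; EF_F = 19+3 = 22
ES_G = 8; EF_G = 8+7 = 15
ES_H = max(EF_B=15, EF_E=26, EF_F=22, EF_G=15) = 26; EF_H = 26+12 = 38
Expected project duration μ = 38 days. Critical path: A → D → E → H.

Variance along critical path = 11.111 + 1.000 + 4.000 + 1.778 = 17.889; σ = 4.230 days.
D = μ + z·σ = 38 + 2.326·4.230 = 47.8 days

47.8 days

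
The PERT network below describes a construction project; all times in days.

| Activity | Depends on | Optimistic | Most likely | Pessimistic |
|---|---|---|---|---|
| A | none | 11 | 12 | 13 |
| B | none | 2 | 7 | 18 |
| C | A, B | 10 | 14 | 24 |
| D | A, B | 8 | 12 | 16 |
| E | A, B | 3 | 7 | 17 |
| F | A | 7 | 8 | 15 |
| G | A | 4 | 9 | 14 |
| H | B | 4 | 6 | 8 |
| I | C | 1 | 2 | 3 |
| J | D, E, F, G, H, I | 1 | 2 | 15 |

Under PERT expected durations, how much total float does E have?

te_A = (11 + 4·12 + 13)/6 = 72/6 = 12
te_B = (2 + 4·7 + 18)/6 = 48/6 = 8
te_C = (10 + 4·14 + 24)/6 = 90/6 = 15
te_D = (8 + 4·12 + 16)/6 = 72/6 = 12
te_E = (3 + 4·7 + 17)/6 = 48/6 = 8
te_F = (7 + 4·8 + 15)/6 = 54/6 = 9
te_G = (4 + 4·9 + 14)/6 = 54/6 = 9
te_H = (4 + 4·6 + 8)/6 = 36/6 = 6
te_I = (1 + 4·2 + 3)/6 = 12/6 = 2
te_J = (1 + 4·2 + 15)/6 = 24/6 = 4

Forward pass:
ES_A = 0; EF_A = 12
ES_B = 0; EF_B = 8
ES_C = max(EF_A=12, EF_B=8) = 12; EF_C = 12+15 = 27
ES_D = max(EF_A=12, EF_B=8) = 12; EF_D = 12+12 = 24
ES_E = max(EF_A=12, EF_B=8) = 12; EF_E = 12+8 = 20
ES_F = 12; EF_F = 12+9 = 21
ES_G = 12; EF_G = 12+9 = 21
ES_H = 8; EF_H = 8+6 = 14
ES_I = 27; EF_I = 27+2 = 29
ES_J = max(EF_D=24, EF_E=20, EF_F=21, EF_G=21, EF_H=14, EF_I=29) = 29; EF_J = 29+4 = 33
Expected project duration μ = 33 days. Critical path: A → C → I → J.

Backward pass:
LF_J = 33; LS_J = 33−4 = 29
LF_I = LS_J = 29; LS_I = 29−2 = 27
LF_H = LS_J = 29; LS_H = 29−6 = 23
LF_G = LS_J = 29; LS_G = 29−9 = 20
LF_F = LS_J = 29; LS_F = 29−9 = 20
LF_E = LS_J = 29; LS_E = 29−8 = 21
LF_D = LS_J = 29; LS_D = 29−12 = 17
LF_C = LS_I = 27; LS_C = 27−15 = 12
LF_B = min(LS_C=12, LS_D=17, LS_E=21, LS_H=23) = 12; LS_B = 12−8 = 4
LF_A = min(LS_C=12, LS_D=17, LS_E=21, LS_F=20, LS_G=20) = 12; LS_A = 12−12 = 0
Slack_E = LS_E − ES_E = 21 − 12 = 9

9 days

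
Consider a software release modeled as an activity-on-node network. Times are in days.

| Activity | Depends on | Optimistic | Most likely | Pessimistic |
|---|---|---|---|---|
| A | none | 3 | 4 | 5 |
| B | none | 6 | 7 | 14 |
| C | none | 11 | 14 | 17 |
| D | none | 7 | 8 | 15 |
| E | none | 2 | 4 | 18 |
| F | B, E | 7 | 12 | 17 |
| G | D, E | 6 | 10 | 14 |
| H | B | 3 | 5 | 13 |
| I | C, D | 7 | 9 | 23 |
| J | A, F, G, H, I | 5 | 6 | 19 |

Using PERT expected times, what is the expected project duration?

te_A = (3 + 4·4 + 5)/6 = 24/6 = 4
te_B = (6 + 4·7 + 14)/6 = 48/6 = 8
te_C = (11 + 4·14 + 17)/6 = 84/6 = 14
te_D = (7 + 4·8 + 15)/6 = 54/6 = 9
te_E = (2 + 4·4 + 18)/6 = 36/6 = 6
te_F = (7 + 4·12 + 17)/6 = 72/6 = 12
te_G = (6 + 4·10 + 14)/6 = 60/6 = 10
te_H = (3 + 4·5 + 13)/6 = 36/6 = 6
te_I = (7 + 4·9 + 23)/6 = 66/6 = 11
te_J = (5 + 4·6 + 19)/6 = 48/6 = 8

Forward pass:
ES_A = 0; EF_A = 4
ES_B = 0; EF_B = 8
ES_C = 0; EF_C = 14
ES_D = 0; EF_D = 9
ES_E = 0; EF_E = 6
ES_F = max(EF_B=8, EF_E=6) = 8; EF_F = 8+12 = 20
ES_G = max(EF_D=9, EF_E=6) = 9; EF_G = 9+10 = 19
ES_H = 8; EF_H = 8+6 = 14
ES_I = max(EF_C=14, EF_D=9) = 14; EF_I = 14+11 = 25
ES_J = max(EF_A=4, EF_F=20, EF_G=19, EF_H=14, EF_I=25) = 25; EF_J = 25+8 = 33
Expected project duration μ = 33 days. Critical path: C → I → J.

33 days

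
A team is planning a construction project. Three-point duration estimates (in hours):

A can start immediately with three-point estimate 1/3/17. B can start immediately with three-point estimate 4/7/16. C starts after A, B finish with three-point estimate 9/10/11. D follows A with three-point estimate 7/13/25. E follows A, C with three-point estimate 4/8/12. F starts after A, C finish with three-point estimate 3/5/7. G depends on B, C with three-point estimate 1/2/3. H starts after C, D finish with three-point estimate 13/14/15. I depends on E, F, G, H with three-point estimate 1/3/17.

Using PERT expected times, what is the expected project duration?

te_A = (1 + 4·3 + 17)/6 = 30/6 = 5
te_B = (4 + 4·7 + 16)/6 = 48/6 = 8
te_C = (9 + 4·10 + 11)/6 = 60/6 = 10
te_D = (7 + 4·13 + 25)/6 = 84/6 = 14
te_E = (4 + 4·8 + 12)/6 = 48/6 = 8
te_F = (3 + 4·5 + 7)/6 = 30/6 = 5
te_G = (1 + 4·2 + 3)/6 = 12/6 = 2
te_H = (13 + 4·14 + 15)/6 = 84/6 = 14
te_I = (1 + 4·3 + 17)/6 = 30/6 = 5

Forward pass:
ES_A = 0; EF_A = 5
ES_B = 0; EF_B = 8
ES_C = max(EF_A=5, EF_B=8) = 8; EF_C = 8+10 = 18
ES_D = 5; EF_D = 5+14 = 19
ES_E = max(EF_A=5, EF_C=18) = 18; EF_E = 18+8 = 26
ES_F = max(EF_A=5, EF_C=18) = 18; EF_F = 18+5 = 23
ES_G = max(EF_B=8, EF_C=18) = 18; EF_G = 18+2 = 20
ES_H = max(EF_C=18, EF_D=19) = 19; EF_H = 19+14 = 33
ES_I = max(EF_E=26, EF_F=23, EF_G=20, EF_H=33) = 33; EF_I = 33+5 = 38
Expected project duration μ = 38 hours. Critical path: A → D → H → I.

38 hours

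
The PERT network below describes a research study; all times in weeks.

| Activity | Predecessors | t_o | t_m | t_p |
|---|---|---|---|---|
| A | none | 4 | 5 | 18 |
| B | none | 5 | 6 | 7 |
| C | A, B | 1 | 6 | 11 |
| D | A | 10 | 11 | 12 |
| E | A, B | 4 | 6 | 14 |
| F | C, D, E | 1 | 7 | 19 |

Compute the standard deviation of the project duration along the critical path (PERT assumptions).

3.82 weeks

te_A = (4 + 4·5 + 18)/6 = 42/6 = 7; σ²_A = ((18−4)/6)² = 5.444
te_B = (5 + 4·6 + 7)/6 = 36/6 = 6; σ²_B = ((7−5)/6)² = 0.111
te_C = (1 + 4·6 + 11)/6 = 36/6 = 6; σ²_C = ((11−1)/6)² = 2.778
te_D = (10 + 4·11 + 12)/6 = 66/6 = 11; σ²_D = ((12−10)/6)² = 0.111
te_E = (4 + 4·6 + 14)/6 = 42/6 = 7; σ²_E = ((14−4)/6)² = 2.778
te_F = (1 + 4·7 + 19)/6 = 48/6 = 8; σ²_F = ((19−1)/6)² = 9.000

Forward pass:
ES_A = 0; EF_A = 7
ES_B = 0; EF_B = 6
ES_C = max(EF_A=7, EF_B=6) = 7; EF_C = 7+6 = 13
ES_D = 7; EF_D = 7+11 = 18
ES_E = max(EF_A=7, EF_B=6) = 7; EF_E = 7+7 = 14
ES_F = max(EF_C=13, EF_D=18, EF_E=14) = 18; EF_F = 18+8 = 26
Expected project duration μ = 26 weeks. Critical path: A → D → F.

Variance along critical path = 5.444 + 0.111 + 9.000 = 14.556
σ = √14.556 = 3.815 weeks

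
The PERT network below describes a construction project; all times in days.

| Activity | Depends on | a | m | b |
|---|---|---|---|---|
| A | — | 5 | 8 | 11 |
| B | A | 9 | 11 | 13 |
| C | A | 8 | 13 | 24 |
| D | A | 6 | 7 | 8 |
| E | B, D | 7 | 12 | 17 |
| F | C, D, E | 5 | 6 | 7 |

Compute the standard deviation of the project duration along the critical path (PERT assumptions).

te_A = (5 + 4·8 + 11)/6 = 48/6 = 8; σ²_A = ((11−5)/6)² = 1.000
te_B = (9 + 4·11 + 13)/6 = 66/6 = 11; σ²_B = ((13−9)/6)² = 0.444
te_C = (8 + 4·13 + 24)/6 = 84/6 = 14; σ²_C = ((24−8)/6)² = 7.111
te_D = (6 + 4·7 + 8)/6 = 42/6 = 7; σ²_D = ((8−6)/6)² = 0.111
te_E = (7 + 4·12 + 17)/6 = 72/6 = 12; σ²_E = ((17−7)/6)² = 2.778
te_F = (5 + 4·6 + 7)/6 = 36/6 = 6; σ²_F = ((7−5)/6)² = 0.111

Forward pass:
ES_A = 0; EF_A = 8
ES_B = 8; EF_B = 8+11 = 19
ES_C = 8; EF_C = 8+14 = 22
ES_D = 8; EF_D = 8+7 = 15
ES_E = max(EF_B=19, EF_D=15) = 19; EF_E = 19+12 = 31
ES_F = max(EF_C=22, EF_D=15, EF_E=31) = 31; EF_F = 31+6 = 37
Expected project duration μ = 37 days. Critical path: A → B → E → F.

Variance along critical path = 1.000 + 0.444 + 2.778 + 0.111 = 4.333
σ = √4.333 = 2.082 days

2.08 days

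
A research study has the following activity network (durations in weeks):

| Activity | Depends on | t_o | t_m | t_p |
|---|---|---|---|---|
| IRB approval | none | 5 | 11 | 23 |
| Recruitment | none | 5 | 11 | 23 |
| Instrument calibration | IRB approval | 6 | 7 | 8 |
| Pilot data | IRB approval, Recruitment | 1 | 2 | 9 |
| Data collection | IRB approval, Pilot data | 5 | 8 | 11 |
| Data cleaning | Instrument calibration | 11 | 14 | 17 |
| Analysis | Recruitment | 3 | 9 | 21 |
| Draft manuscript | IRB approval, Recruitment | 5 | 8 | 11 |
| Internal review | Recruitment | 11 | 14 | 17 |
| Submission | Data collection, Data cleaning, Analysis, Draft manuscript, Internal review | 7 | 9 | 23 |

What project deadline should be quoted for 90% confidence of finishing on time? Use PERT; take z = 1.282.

49.3 weeks

te_IRB approval = (5 + 4·11 + 23)/6 = 72/6 = 12; σ²_IRB approval = ((23−5)/6)² = 9.000
te_Recruitment = (5 + 4·11 + 23)/6 = 72/6 = 12; σ²_Recruitment = ((23−5)/6)² = 9.000
te_Instrument calibration = (6 + 4·7 + 8)/6 = 42/6 = 7; σ²_Instrument calibration = ((8−6)/6)² = 0.111
te_Pilot data = (1 + 4·2 + 9)/6 = 18/6 = 3; σ²_Pilot data = ((9−1)/6)² = 1.778
te_Data collection = (5 + 4·8 + 11)/6 = 48/6 = 8; σ²_Data collection = ((11−5)/6)² = 1.000
te_Data cleaning = (11 + 4·14 + 17)/6 = 84/6 = 14; σ²_Data cleaning = ((17−11)/6)² = 1.000
te_Analysis = (3 + 4·9 + 21)/6 = 60/6 = 10; σ²_Analysis = ((21−3)/6)² = 9.000
te_Draft manuscript = (5 + 4·8 + 11)/6 = 48/6 = 8; σ²_Draft manuscript = ((11−5)/6)² = 1.000
te_Internal review = (11 + 4·14 + 17)/6 = 84/6 = 14; σ²_Internal review = ((17−11)/6)² = 1.000
te_Submission = (7 + 4·9 + 23)/6 = 66/6 = 11; σ²_Submission = ((23−7)/6)² = 7.111

Forward pass:
ES_IRB approval = 0; EF_IRB approval = 12
ES_Recruitment = 0; EF_Recruitment = 12
ES_Instrument calibration = 12; EF_Instrument calibration = 12+7 = 19
ES_Pilot data = max(EF_IRB approval=12, EF_Recruitment=12) = 12; EF_Pilot data = 12+3 = 15
ES_Data collection = max(EF_IRB approval=12, EF_Pilot data=15) = 15; EF_Data collection = 15+8 = 23
ES_Data cleaning = 19; EF_Data cleaning = 19+14 = 33
ES_Analysis = 12; EF_Analysis = 12+10 = 22
ES_Draft manuscript = max(EF_IRB approval=12, EF_Recruitment=12) = 12; EF_Draft manuscript = 12+8 = 20
ES_Internal review = 12; EF_Internal review = 12+14 = 26
ES_Submission = max(EF_Data collection=23, EF_Data cleaning=33, EF_Analysis=22, EF_Draft manuscript=20, EF_Internal review=26) = 33; EF_Submission = 33+11 = 44
Expected project duration μ = 44 weeks. Critical path: IRB approval → Instrument calibration → Data cleaning → Submission.

Variance along critical path = 9.000 + 0.111 + 1.000 + 7.111 = 17.222; σ = 4.150 weeks.
D = μ + z·σ = 44 + 1.282·4.150 = 49.3 weeks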